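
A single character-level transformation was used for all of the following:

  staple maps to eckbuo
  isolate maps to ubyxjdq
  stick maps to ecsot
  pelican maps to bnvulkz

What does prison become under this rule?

basexx

Shifts by position in staple: pos 0: s→e (+12), pos 1: t→c (+9), pos 2: a→k (+10), pos 3: p→b (+12), pos 4: l→u (+9), pos 5: e→o (+10) — repeating every 3. The shifts repeat in a cycle of length 3: positions 0,1,… shift by +12, +9, +10, then the pattern repeats.
On prison: p+12=b, r+9=a, i+10=s, s+12=e, o+9=x, n+10=x.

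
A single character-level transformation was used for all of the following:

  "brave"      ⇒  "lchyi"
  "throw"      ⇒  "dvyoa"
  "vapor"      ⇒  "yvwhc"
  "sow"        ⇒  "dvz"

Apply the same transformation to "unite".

The output letters match the input read backwards, each shifted +7: brave reversed is evarb. Two steps: reverse the string, then apply a Caesar shift of +7.
For unite: reverse → etinu; then shift: e+7=l, t+7=a, i+7=p, n+7=u, u+7=b.

lapub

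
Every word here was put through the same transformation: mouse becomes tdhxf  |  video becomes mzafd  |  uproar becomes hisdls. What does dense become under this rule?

m(12)→t(19) and o(14)→d(3) fit y≡5x+11 (mod 26); the inverse of 5 mod 26 is 21. Treating letters as 0–25, the rule is x ↦ 5x + 11 (mod 26).
On dense: d(3)→5·3+11≡0=a; e(4)→5·4+11≡5=f; n(13)→5·13+11≡24=y; s(18)→5·18+11≡23=x; e(4)→5·4+11≡5=f (all mod 26).

afyxf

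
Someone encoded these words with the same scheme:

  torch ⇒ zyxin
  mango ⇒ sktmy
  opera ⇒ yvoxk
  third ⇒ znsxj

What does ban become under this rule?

Two shifts are in play — +10 for a/e/i/o/u, +6 for every other letter.
Applying it to ban: b(cons)+6=h, a(vowel)+10=k, n(cons)+6=t.

hkt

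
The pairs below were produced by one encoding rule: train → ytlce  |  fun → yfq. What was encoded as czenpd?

The output letters match the input read backwards, each shifted +11: train reversed is niart. Two steps: reverse the string, then apply a Caesar shift of +11.
Decoding czenpd: shift back: c−11=r, z−11=o, e−11=t, n−11=c, p−11=e, d−11=s → rotces; then reverse → sector.

sector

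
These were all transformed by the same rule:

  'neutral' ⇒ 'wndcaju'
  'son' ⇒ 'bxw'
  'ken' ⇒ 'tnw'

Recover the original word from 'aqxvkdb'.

Compare letters: n→w is +9, e→n is +9, u→d is +9 — a constant shift. Each letter is shifted forward by 9 in the alphabet (a Caesar shift of +9).
Reversing it on aqxvkdb: a−9=r, q−9=h, x−9=o, v−9=m, k−9=b, d−9=u, b−9=s.

rhombus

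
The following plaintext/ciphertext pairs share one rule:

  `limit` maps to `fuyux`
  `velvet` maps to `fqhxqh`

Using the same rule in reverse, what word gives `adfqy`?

The output letters match the input read backwards, each shifted +12: limit reversed is timil. Read the word backwards and shift each letter +12.
Decoding adfqy: shift back: a−12=o, d−12=r, f−12=t, q−12=e, y−12=m → ortem; then reverse → metro.

metro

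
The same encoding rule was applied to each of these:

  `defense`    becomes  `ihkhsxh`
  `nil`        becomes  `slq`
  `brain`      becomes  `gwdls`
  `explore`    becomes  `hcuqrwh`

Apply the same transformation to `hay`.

mdd

Vowels shift forward by 3 and consonants shift forward by 5.
On hay: h(cons)+5=m, a(vowel)+3=d, y(cons)+5=d.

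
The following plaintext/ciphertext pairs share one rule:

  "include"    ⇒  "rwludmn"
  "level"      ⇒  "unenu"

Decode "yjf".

Compare letters: i→r is +9, n→w is +9, c→l is +9 — a constant shift. It's a constant shift of +9 (ROT9).
Decoding yjf: y−9=p, j−9=a, f−9=w.

paw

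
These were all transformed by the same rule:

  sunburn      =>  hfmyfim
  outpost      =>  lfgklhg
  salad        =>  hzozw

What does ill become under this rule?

Each pair mirrors across the alphabet (s↔h, u↔f, n↔m): positions sum to 25. Letters are reflected about the middle of the alphabet (position → 25−position): Atbash.
On ill: i↔r, l↔o, l↔o.

roo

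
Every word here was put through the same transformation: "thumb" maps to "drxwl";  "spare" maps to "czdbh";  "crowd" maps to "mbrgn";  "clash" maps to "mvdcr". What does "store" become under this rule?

cdrbh

The shift depends on letter class: consonant t→d is +10, but vowel u→x is +3. Vowels shift forward by 3 and consonants shift forward by 10.
On store: s(cons)+10=c, t(cons)+10=d, o(vowel)+3=r, r(cons)+10=b, e(vowel)+3=h.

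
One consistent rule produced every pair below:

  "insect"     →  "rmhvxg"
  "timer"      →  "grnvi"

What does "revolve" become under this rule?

iveloev

Each pair mirrors across the alphabet (i↔r, n↔m, s↔h): positions sum to 25. This is the alphabet-reversal cipher (Atbash): a becomes z, b becomes y, etc.
Applying it to revolve: r↔i, e↔v, v↔e, o↔l, l↔o, v↔e, e↔v.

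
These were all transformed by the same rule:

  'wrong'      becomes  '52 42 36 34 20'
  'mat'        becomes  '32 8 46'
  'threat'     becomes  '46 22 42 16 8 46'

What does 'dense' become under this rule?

The formula is n = 2×(alphabet index, a=1) + 6.
Applying it to dense: d=4→14, e=5→16, n=14→34, s=19→44, e=5→16.

14 16 34 44 16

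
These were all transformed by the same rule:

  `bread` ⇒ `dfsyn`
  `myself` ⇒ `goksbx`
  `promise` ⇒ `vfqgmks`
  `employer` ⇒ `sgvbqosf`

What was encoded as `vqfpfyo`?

portray

b(1)→d(3) and r(17)→f(5) fit y≡5x+24 (mod 26); the inverse of 5 mod 26 is 21. Treating letters as 0–25, the rule is x ↦ 5x + 24 (mod 26).
Reversing it on vqfpfyo: v(21)→21·(21−24)≡15=p; q(16)→21·(16−24)≡14=o; f(5)→21·(5−24)≡17=r; p(15)→21·(15−24)≡19=t; f(5)→21·(5−24)≡17=r; y(24)→21·(24−24)≡0=a; o(14)→21·(14−24)≡24=y (all mod 26).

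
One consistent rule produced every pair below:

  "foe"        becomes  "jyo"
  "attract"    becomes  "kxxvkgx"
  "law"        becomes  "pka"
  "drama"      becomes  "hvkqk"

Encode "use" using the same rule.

The shift depends on letter class: consonant f→j is +4, but vowel o→y is +10. The rule splits by letter class: vowels +10, consonants +4.
On use: u(vowel)+10=e, s(cons)+4=w, e(vowel)+10=o.

ewo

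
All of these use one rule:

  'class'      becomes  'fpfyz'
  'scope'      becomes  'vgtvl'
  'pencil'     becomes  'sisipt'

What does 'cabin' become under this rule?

fegou

In class: c→f is +3, l→p is +4, a→f is +5, s→y is +6 — the shift increases by 1 each position. Each letter shifts forward by (position + 3), i.e. 3, 4, 5, … — the shift grows by one for each successive letter.
Applying it to cabin: c+3=f, a+4=e, b+5=g, i+6=o, n+7=u.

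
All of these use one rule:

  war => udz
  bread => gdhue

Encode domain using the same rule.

The output letters match the input read backwards, each shifted +3: war reversed is raw. Two steps: reverse the string, then apply a Caesar shift of +3.
On domain: reverse → niamod; then shift: n+3=q, i+3=l, a+3=d, m+3=p, o+3=r, d+3=g.

qldprg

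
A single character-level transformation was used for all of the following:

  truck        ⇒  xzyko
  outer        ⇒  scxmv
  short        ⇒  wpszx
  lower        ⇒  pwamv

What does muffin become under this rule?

qcjnmv

Shifts by position in truck: pos 0: t→x (+4), pos 1: r→z (+8), pos 2: u→y (+4), pos 3: c→k (+8) — repeating every 2. A repeating key of period 2 is used — shifts +4, +8 over and over.
On muffin: m+4=q, u+8=c, f+4=j, f+8=n, i+4=m, n+8=v.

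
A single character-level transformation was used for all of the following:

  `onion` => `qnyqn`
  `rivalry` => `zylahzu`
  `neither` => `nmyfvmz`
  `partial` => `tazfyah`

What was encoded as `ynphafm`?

inflate

o(14)→q(16) and n(13)→n(13) fit y≡3x+0 (mod 26); the inverse of 3 mod 26 is 9. Treating letters as 0–25, the rule is x ↦ 3x + 0 (mod 26).
Decoding ynphafm: y(24)→9·(24−0)≡8=i; n(13)→9·(13−0)≡13=n; p(15)→9·(15−0)≡5=f; h(7)→9·(7−0)≡11=l; a(0)→9·(0−0)≡0=a; f(5)→9·(5−0)≡19=t; m(12)→9·(12−0)≡4=e (all mod 26).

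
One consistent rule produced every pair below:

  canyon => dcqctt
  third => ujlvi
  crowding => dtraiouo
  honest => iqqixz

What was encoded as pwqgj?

ounce

The shift increases by 1 at each position, starting from +1: 1, 2, 3, ….
Undoing it on pwqgj: p−1=o, w−2=u, q−3=n, g−4=c, j−5=e.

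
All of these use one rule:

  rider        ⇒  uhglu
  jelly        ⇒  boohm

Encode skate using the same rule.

The word is reversed, then every letter is shifted forward by 3.
Applying it to skate: reverse → etaks; then shift: e+3=h, t+3=w, a+3=d, k+3=n, s+3=v.

hwdnv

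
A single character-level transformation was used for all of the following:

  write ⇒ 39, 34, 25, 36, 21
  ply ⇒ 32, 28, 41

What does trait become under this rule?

Each letter is replaced by its alphabet position (a=1..z=26) + 16.
On trait: t=20→36, r=18→34, a=1→17, i=9→25, t=20→36.

36, 34, 17, 25, 36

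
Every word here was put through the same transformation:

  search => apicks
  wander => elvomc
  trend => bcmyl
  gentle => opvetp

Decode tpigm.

leave

Shifts by position in search: pos 0: s→a (+8), pos 1: e→p (+11), pos 2: a→i (+8), pos 3: r→c (+11) — repeating every 2. A repeating key of period 2 is used — shifts +8, +11 over and over.
Decoding tpigm: t−8=l, p−11=e, i−8=a, g−11=v, m−8=e.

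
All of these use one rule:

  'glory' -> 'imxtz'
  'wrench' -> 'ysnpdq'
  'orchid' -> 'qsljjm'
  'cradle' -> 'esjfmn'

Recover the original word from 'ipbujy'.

gossip

Shifts by position in glory: pos 0: g→i (+2), pos 1: l→m (+1), pos 2: o→x (+9), pos 3: r→t (+2), pos 4: y→z (+1) — repeating every 3. The shifts repeat in a cycle of length 3: positions 0,1,… shift by +2, +1, +9, then the pattern repeats.
Decoding ipbujy: i−2=g, p−1=o, b−9=s, u−2=s, j−1=i, y−9=p.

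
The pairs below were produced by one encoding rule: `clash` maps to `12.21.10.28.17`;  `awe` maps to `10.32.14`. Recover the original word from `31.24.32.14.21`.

Each letter is replaced by its alphabet position (a=1..z=26) + 9.
Reversing it on 31.24.32.14.21: 31→(31−9)÷1=22=v, 24→(24−9)÷1=15=o, 32→(32−9)÷1=23=w, 14→(14−9)÷1=5=e, 21→(21−9)÷1=12=l.

vowel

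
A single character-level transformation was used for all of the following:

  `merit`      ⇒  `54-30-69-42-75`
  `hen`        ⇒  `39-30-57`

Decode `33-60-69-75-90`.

forty

m(#13)→54 and e(#5)→30: differences scale by 3, so n = 3·pos + 15. Each letter becomes 3×(its alphabet position, a=1..z=26) + 15.
Reversing it on 33-60-69-75-90: 33→(33−15)÷3=6=f, 60→(60−15)÷3=15=o, 69→(69−15)÷3=18=r, 75→(75−15)÷3=20=t, 90→(90−15)÷3=25=y.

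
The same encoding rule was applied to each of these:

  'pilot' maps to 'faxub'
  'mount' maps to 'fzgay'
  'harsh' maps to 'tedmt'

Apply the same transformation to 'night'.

The output letters match the input read backwards, each shifted +12: pilot reversed is tolip. Two steps: reverse the string, then apply a Caesar shift of +12.
Applying it to night: reverse → thgin; then shift: t+12=f, h+12=t, g+12=s, i+12=u, n+12=z.

ftsuz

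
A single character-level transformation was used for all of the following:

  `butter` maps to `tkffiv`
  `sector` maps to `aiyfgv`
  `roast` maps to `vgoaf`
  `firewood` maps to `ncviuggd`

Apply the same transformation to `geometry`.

sigwifve

b(1)→t(19) and u(20)→k(10) fit y≡5x+14 (mod 26); the inverse of 5 mod 26 is 21. Each letter's alphabet position (a=0..z=25) is mapped through 5·x+14 mod 26 — an affine cipher.
For geometry: g(6)→5·6+14≡18=s; e(4)→5·4+14≡8=i; o(14)→5·14+14≡6=g; m(12)→5·12+14≡22=w; e(4)→5·4+14≡8=i; t(19)→5·19+14≡5=f; r(17)→5·17+14≡21=v; y(24)→5·24+14≡4=e (all mod 26).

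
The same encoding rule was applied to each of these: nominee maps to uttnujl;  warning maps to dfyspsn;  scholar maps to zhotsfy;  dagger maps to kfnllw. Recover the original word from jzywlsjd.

Shifts by position in nominee: pos 0: n→u (+7), pos 1: o→t (+5), pos 2: m→t (+7), pos 3: i→n (+5) — repeating every 2. A repeating key of period 2 is used — shifts +7, +5 over and over.
Decoding jzywlsjd: j−7=c, z−5=u, y−7=r, w−5=r, l−7=e, s−5=n, j−7=c, d−5=y.

currency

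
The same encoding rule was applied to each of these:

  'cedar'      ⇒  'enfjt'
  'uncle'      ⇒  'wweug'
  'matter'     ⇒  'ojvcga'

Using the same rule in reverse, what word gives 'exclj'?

coach

Shifts by position in cedar: pos 0: c→e (+2), pos 1: e→n (+9), pos 2: d→f (+2), pos 3: a→j (+9) — repeating every 2. The shifts repeat in a cycle of length 2: positions 0,1,… shift by +2, +9, then the pattern repeats.
Decoding exclj: e−2=c, x−9=o, c−2=a, l−9=c, j−2=h.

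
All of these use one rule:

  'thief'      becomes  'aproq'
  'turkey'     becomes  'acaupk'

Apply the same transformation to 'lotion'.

swcszz

In thief: t→a is +7, h→p is +8, i→r is +9, e→o is +10 — the shift increases by 1 each position. Each letter shifts forward by (position + 7), i.e. 7, 8, 9, … — the shift grows by one for each successive letter.
For lotion: l+7=s, o+8=w, t+9=c, i+10=s, o+11=z, n+12=z.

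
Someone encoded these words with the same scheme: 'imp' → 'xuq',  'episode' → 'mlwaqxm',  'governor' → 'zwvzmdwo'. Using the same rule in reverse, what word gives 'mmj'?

Read the word backwards and shift each letter +8.
Reversing it on mmj: shift back: m−8=e, m−8=e, j−8=b → eeb; then reverse → bee.

bee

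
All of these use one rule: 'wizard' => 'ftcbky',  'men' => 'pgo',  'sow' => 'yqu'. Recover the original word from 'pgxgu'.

seven

The word is reversed, then every letter is shifted forward by 2.
Decoding pgxgu: shift back: p−2=n, g−2=e, x−2=v, g−2=e, u−2=s → neves; then reverse → seven.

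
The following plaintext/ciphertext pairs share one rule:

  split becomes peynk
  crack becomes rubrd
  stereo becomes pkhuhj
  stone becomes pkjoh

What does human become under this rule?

s(18)→p(15) and p(15)→e(4) fit y≡21x+1 (mod 26); the inverse of 21 mod 26 is 5. Treating letters as 0–25, the rule is x ↦ 21x + 1 (mod 26).
Applying it to human: h(7)→21·7+1≡18=s; u(20)→21·20+1≡5=f; m(12)→21·12+1≡19=t; a(0)→21·0+1≡1=b; n(13)→21·13+1≡14=o (all mod 26).

sftbo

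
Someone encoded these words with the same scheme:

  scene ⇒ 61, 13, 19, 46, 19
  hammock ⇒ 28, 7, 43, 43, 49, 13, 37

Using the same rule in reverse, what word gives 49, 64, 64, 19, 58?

otter

s(#19)→61 and c(#3)→13: differences scale by 3, so n = 3·pos + 4. The formula is n = 3×(alphabet index, a=1) + 4.
Undoing it on 49, 64, 64, 19, 58: 49→(49−4)÷3=15=o, 64→(64−4)÷3=20=t, 64→(64−4)÷3=20=t, 19→(19−4)÷3=5=e, 58→(58−4)÷3=18=r.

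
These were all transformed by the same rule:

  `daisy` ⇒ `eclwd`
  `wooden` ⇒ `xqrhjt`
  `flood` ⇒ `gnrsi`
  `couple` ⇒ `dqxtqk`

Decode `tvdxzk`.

statue

In daisy: d→e is +1, a→c is +2, i→l is +3, s→w is +4 — the shift increases by 1 each position. Letter i (0-indexed) is shifted by i+1, so successive shifts are 1, 2, 3, ….
Reversing it on tvdxzk: t−1=s, v−2=t, d−3=a, x−4=t, z−5=u, k−6=e.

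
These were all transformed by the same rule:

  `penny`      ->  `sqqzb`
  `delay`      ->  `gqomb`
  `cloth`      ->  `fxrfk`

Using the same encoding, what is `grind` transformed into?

A repeating key of period 2 is used — shifts +3, +12 over and over.
Applying it to grind: g+3=j, r+12=d, i+3=l, n+12=z, d+3=g.

jdlzg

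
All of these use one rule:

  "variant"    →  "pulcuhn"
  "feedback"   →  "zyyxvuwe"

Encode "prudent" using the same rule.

Compare letters: v→p is +20, a→u is +20, r→l is +20 — a constant shift. Each letter is shifted forward by 20 in the alphabet (a Caesar shift of +20).
Applying it to prudent: p+20=j, r+20=l, u+20=o, d+20=x, e+20=y, n+20=h, t+20=n.

jloxyhn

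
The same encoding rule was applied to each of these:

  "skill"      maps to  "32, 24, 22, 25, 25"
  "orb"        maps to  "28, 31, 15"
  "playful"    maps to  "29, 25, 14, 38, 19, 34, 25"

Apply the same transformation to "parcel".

s is letter #19 and maps to 32: an offset of 13. Letters become their 1-based position plus 13 (so a→14, b→15, …).
Applying it to parcel: p=16→29, a=1→14, r=18→31, c=3→16, e=5→18, l=12→25.

29, 14, 31, 16, 18, 25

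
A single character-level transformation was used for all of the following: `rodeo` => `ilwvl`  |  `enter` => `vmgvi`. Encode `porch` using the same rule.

Each pair mirrors across the alphabet (r↔i, o↔l, d↔w): positions sum to 25. This is the alphabet-reversal cipher (Atbash): a becomes z, b becomes y, etc.
On porch: p↔k, o↔l, r↔i, c↔x, h↔s.

klixs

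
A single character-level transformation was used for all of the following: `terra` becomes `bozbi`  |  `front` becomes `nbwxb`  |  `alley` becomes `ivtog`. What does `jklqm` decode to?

badge

Shifts by position in terra: pos 0: t→b (+8), pos 1: e→o (+10), pos 2: r→z (+8), pos 3: r→b (+10) — repeating every 2. The shifts repeat in a cycle of length 2: positions 0,1,… shift by +8, +10, then the pattern repeats.
Decoding jklqm: j−8=b, k−10=a, l−8=d, q−10=g, m−8=e.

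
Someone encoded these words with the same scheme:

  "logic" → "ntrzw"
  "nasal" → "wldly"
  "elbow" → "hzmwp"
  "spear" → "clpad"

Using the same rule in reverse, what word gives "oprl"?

aged

Two steps: reverse the string, then apply a Caesar shift of +11.
Undoing it on oprl: shift back: o−11=d, p−11=e, r−11=g, l−11=a → dega; then reverse → aged.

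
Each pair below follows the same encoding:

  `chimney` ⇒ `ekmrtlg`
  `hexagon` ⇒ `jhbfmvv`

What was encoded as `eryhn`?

couch

In chimney: c→e is +2, h→k is +3, i→m is +4, m→r is +5 — the shift increases by 1 each position. Letter i (0-indexed) is shifted by i+2, so successive shifts are 2, 3, 4, ….
Reversing it on eryhn: e−2=c, r−3=o, y−4=u, h−5=c, n−6=h.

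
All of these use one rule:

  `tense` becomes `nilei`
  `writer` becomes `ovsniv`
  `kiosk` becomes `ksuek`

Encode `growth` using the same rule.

avuonj

t(19)→n(13) and e(4)→i(8) fit y≡9x+24 (mod 26); the inverse of 9 mod 26 is 3. Treating letters as 0–25, the rule is x ↦ 9x + 24 (mod 26).
For growth: g(6)→9·6+24≡0=a; r(17)→9·17+24≡21=v; o(14)→9·14+24≡20=u; w(22)→9·22+24≡14=o; t(19)→9·19+24≡13=n; h(7)→9·7+24≡9=j (all mod 26).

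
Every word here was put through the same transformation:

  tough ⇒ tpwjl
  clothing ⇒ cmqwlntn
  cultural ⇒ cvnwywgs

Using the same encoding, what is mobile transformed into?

Letter i (0-indexed) is shifted by i+0, so successive shifts are 0, 1, 2, ….
On mobile: m+0=m, o+1=p, b+2=d, i+3=l, l+4=p, e+5=j.

mpdlpj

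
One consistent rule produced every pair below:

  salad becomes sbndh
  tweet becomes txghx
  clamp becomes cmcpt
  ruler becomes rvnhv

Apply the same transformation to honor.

In salad: s→s is +0, a→b is +1, l→n is +2, a→d is +3 — the shift increases by 1 each position. Each letter shifts forward by its position index (0, 1, 2, …) — the shift grows by one for each successive letter.
For honor: h+0=h, o+1=p, n+2=p, o+3=r, r+4=v.

hpprv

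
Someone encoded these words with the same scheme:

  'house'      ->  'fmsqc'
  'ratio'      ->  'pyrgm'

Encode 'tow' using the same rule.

rmu

This is a Caesar cipher with shift 24.
On tow: t+24=r, o+24=m, w+24=u.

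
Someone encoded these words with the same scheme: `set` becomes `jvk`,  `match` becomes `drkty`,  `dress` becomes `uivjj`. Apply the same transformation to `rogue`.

ifxlv

Compare letters: s→j is +17, e→v is +17, t→k is +17 — a constant shift. Every letter moves 17 places later in the alphabet, wrapping around z→a.
Applying it to rogue: r+17=i, o+17=f, g+17=x, u+17=l, e+17=v.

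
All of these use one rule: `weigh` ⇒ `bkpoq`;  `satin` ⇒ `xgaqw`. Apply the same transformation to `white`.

The shift increases by 1 at each position, starting from +5: 5, 6, 7, ….
On white: w+5=b, h+6=n, i+7=p, t+8=b, e+9=n.

bnpbn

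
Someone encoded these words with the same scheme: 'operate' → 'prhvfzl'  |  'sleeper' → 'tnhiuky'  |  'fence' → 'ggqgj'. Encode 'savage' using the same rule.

tcyelk

In operate: o→p is +1, p→r is +2, e→h is +3, r→v is +4 — the shift increases by 1 each position. Each letter shifts forward by (position + 1), i.e. 1, 2, 3, … — the shift grows by one for each successive letter.
On savage: s+1=t, a+2=c, v+3=y, a+4=e, g+5=l, e+6=k.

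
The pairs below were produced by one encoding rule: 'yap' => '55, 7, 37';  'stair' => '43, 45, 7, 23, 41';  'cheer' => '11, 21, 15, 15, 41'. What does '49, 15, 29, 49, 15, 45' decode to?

velvet

With a=1..z=26, the number is 2·pos + 5.
Reversing it on 49, 15, 29, 49, 15, 45: 49→(49−5)÷2=22=v, 15→(15−5)÷2=5=e, 29→(29−5)÷2=12=l, 49→(49−5)÷2=22=v, 15→(15−5)÷2=5=e, 45→(45−5)÷2=20=t.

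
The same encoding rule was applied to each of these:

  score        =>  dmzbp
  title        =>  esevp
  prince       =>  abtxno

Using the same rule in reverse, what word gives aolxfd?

peanut

Shifts by position in score: pos 0: s→d (+11), pos 1: c→m (+10), pos 2: o→z (+11), pos 3: r→b (+10) — repeating every 2. The shifts repeat in a cycle of length 2: positions 0,1,… shift by +11, +10, then the pattern repeats.
Decoding aolxfd: a−11=p, o−10=e, l−11=a, x−10=n, f−11=u, d−10=t.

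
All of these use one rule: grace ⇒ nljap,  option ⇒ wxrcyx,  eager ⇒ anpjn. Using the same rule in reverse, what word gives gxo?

The output letters match the input read backwards, each shifted +9: grace reversed is ecarg. Read the word backwards and shift each letter +9.
Undoing it on gxo: shift back: g−9=x, x−9=o, o−9=f → xof; then reverse → fox.

fox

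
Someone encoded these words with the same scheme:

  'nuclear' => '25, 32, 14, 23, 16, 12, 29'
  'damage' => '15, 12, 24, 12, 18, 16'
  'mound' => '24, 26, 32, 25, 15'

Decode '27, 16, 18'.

Each letter is replaced by its alphabet position (a=1..z=26) + 11.
Undoing it on 27, 16, 18: 27→(27−11)÷1=16=p, 16→(16−11)÷1=5=e, 18→(18−11)÷1=7=g.

peg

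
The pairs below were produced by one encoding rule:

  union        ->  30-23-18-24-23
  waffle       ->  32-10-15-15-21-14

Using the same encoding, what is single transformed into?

28-18-23-16-21-14

The number is (letter's place in the alphabet, a=1) + 9.
Applying it to single: s=19→28, i=9→18, n=14→23, g=7→16, l=12→21, e=5→14.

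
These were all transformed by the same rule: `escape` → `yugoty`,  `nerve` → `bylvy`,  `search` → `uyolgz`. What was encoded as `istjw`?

imply

e(4)→y(24) and s(18)→u(20) fit y≡9x+14 (mod 26); the inverse of 9 mod 26 is 3. Treating letters as 0–25, the rule is x ↦ 9x + 14 (mod 26).
Decoding istjw: i(8)→3·(8−14)≡8=i; s(18)→3·(18−14)≡12=m; t(19)→3·(19−14)≡15=p; j(9)→3·(9−14)≡11=l; w(22)→3·(22−14)≡24=y (all mod 26).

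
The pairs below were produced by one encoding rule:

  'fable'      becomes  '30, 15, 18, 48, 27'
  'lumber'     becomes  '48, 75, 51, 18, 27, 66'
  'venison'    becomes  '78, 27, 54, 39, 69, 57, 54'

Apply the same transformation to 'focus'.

30, 57, 21, 75, 69

The formula is n = 3×(alphabet index, a=1) + 12.
Applying it to focus: f=6→30, o=15→57, c=3→21, u=21→75, s=19→69.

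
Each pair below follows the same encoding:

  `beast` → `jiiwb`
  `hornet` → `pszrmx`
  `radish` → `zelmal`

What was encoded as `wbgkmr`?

Shifts by position in beast: pos 0: b→j (+8), pos 1: e→i (+4), pos 2: a→i (+8), pos 3: s→w (+4) — repeating every 2. It's a Vigenère-style cipher with numeric key [8,4]: position i shifts by key[i mod 2].
Undoing it on wbgkmr: w−8=o, b−4=x, g−8=y, k−4=g, m−8=e, r−4=n.

oxygen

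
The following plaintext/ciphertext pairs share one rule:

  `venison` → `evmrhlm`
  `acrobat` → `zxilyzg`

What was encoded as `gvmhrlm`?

tension

Each pair mirrors across the alphabet (v↔e, e↔v, n↔m): positions sum to 25. Letters are reflected about the middle of the alphabet (position → 25−position): Atbash.
Decoding gvmhrlm: g↔t, v↔e, m↔n, h↔s, r↔i, l↔o, m↔n.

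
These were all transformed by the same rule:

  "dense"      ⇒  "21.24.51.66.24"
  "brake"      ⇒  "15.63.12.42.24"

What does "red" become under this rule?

63.24.21

Each letter becomes 3×(its alphabet position, a=1..z=26) + 9.
On red: r=18→63, e=5→24, d=4→21.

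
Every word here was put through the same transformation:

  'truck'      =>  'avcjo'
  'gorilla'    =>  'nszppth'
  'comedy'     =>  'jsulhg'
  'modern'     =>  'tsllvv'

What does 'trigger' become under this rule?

Shifts by position in truck: pos 0: t→a (+7), pos 1: r→v (+4), pos 2: u→c (+8), pos 3: c→j (+7), pos 4: k→o (+4) — repeating every 3. A repeating key of period 3 is used — shifts +7, +4, +8 over and over.
Applying it to trigger: t+7=a, r+4=v, i+8=q, g+7=n, g+4=k, e+8=m, r+7=y.

avqnkmy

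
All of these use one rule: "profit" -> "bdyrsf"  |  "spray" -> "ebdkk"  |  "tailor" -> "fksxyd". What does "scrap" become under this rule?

eodkb

The shift depends on letter class: consonant p→b is +12, but vowel o→y is +10. Two shifts are in play — +10 for a/e/i/o/u, +12 for every other letter.
For scrap: s(cons)+12=e, c(cons)+12=o, r(cons)+12=d, a(vowel)+10=k, p(cons)+12=b.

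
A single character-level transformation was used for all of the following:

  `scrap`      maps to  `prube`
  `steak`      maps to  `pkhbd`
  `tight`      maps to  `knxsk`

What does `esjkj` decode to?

s(18)→p(15) and c(2)→r(17) fit y≡21x+1 (mod 26); the inverse of 21 mod 26 is 5. This is an affine cipher: with a=0,…,z=25, each position x becomes (21x+1) mod 26.
Undoing it on esjkj: e(4)→5·(4−1)≡15=p; s(18)→5·(18−1)≡7=h; j(9)→5·(9−1)≡14=o; k(10)→5·(10−1)≡19=t; j(9)→5·(9−1)≡14=o (all mod 26).

photo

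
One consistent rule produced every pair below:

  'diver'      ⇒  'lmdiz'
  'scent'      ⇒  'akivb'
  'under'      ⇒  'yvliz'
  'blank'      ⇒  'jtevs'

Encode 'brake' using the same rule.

jzesi

The shift depends on letter class: consonant d→l is +8, but vowel i→m is +4. Two shifts are in play — +4 for a/e/i/o/u, +8 for every other letter.
Applying it to brake: b(cons)+8=j, r(cons)+8=z, a(vowel)+4=e, k(cons)+8=s, e(vowel)+4=i.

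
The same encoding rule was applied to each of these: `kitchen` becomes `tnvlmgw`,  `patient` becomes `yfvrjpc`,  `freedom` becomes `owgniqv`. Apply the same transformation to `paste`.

A repeating key of period 3 is used — shifts +9, +5, +2 over and over.
On paste: p+9=y, a+5=f, s+2=u, t+9=c, e+5=j.

yfucj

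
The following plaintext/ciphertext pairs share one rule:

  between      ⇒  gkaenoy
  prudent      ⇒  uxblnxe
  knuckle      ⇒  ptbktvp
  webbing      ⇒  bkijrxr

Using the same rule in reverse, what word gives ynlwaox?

In between: b→g is +5, e→k is +6, t→a is +7, w→e is +8 — the shift increases by 1 each position. Each letter shifts forward by (position + 5), i.e. 5, 6, 7, … — the shift grows by one for each successive letter.
Decoding ynlwaox: y−5=t, n−6=h, l−7=e, w−8=o, a−9=r, o−10=e, x−11=m.

theorem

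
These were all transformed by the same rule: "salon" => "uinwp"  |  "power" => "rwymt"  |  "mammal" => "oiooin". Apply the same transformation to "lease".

The shift depends on letter class: consonant s→u is +2, but vowel a→i is +8. The rule splits by letter class: vowels +8, consonants +2.
For lease: l(cons)+2=n, e(vowel)+8=m, a(vowel)+8=i, s(cons)+2=u, e(vowel)+8=m.

nmium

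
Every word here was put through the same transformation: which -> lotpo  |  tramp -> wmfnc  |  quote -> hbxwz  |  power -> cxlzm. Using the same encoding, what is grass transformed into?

w(22)→l(11) and h(7)→o(14) fit y≡5x+5 (mod 26); the inverse of 5 mod 26 is 21. Treating letters as 0–25, the rule is x ↦ 5x + 5 (mod 26).
On grass: g(6)→5·6+5≡9=j; r(17)→5·17+5≡12=m; a(0)→5·0+5≡5=f; s(18)→5·18+5≡17=r; s(18)→5·18+5≡17=r (all mod 26).

jmfrr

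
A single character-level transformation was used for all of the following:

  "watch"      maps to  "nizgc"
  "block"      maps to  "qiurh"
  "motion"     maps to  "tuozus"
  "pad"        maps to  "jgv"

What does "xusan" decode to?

The output letters match the input read backwards, each shifted +6: watch reversed is hctaw. Two steps: reverse the string, then apply a Caesar shift of +6.
Decoding xusan: shift back: x−6=r, u−6=o, s−6=m, a−6=u, n−6=h → romuh; then reverse → humor.

humor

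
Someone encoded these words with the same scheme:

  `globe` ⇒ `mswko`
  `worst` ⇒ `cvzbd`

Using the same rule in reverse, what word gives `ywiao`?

spare

In globe: g→m is +6, l→s is +7, o→w is +8, b→k is +9 — the shift increases by 1 each position. The shift increases by 1 at each position, starting from +6: 6, 7, 8, ….
Decoding ywiao: y−6=s, w−7=p, i−8=a, a−9=r, o−10=e.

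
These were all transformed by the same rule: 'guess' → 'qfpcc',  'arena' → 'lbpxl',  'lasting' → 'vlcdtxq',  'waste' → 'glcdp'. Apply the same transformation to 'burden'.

The shift depends on letter class: consonant g→q is +10, but vowel u→f is +11. Two shifts are in play — +11 for a/e/i/o/u, +10 for every other letter.
On burden: b(cons)+10=l, u(vowel)+11=f, r(cons)+10=b, d(cons)+10=n, e(vowel)+11=p, n(cons)+10=x.

lfbnpx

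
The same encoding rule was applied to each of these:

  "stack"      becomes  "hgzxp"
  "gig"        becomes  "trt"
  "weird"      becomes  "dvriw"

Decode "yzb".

Each letter is replaced by its mirror in the alphabet: a↔z, b↔y, c↔x, and so on (the Atbash cipher).
Reversing it on yzb: y↔b, z↔a, b↔y.

bay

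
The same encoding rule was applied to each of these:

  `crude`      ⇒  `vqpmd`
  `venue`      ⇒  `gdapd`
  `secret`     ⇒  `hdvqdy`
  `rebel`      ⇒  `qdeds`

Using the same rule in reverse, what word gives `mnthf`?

c(2)→v(21) and r(17)→q(16) fit y≡17x+13 (mod 26); the inverse of 17 mod 26 is 23. Treating letters as 0–25, the rule is x ↦ 17x + 13 (mod 26).
Undoing it on mnthf: m(12)→23·(12−13)≡3=d; n(13)→23·(13−13)≡0=a; t(19)→23·(19−13)≡8=i; h(7)→23·(7−13)≡18=s; f(5)→23·(5−13)≡24=y (all mod 26).

daisy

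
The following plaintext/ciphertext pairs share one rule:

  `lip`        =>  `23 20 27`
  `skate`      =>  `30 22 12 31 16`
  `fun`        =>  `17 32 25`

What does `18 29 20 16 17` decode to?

l is letter #12 and maps to 23: an offset of 11. The number is (letter's place in the alphabet, a=1) + 11.
Undoing it on 18 29 20 16 17: 18→(18−11)÷1=7=g, 29→(29−11)÷1=18=r, 20→(20−11)÷1=9=i, 16→(16−11)÷1=5=e, 17→(17−11)÷1=6=f.

grief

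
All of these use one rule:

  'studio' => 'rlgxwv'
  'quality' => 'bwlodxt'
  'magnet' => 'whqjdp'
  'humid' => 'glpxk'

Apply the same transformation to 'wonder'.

uhgqrz

The output letters match the input read backwards, each shifted +3: studio reversed is oiduts. Two steps: reverse the string, then apply a Caesar shift of +3.
On wonder: reverse → rednow; then shift: r+3=u, e+3=h, d+3=g, n+3=q, o+3=r, w+3=z.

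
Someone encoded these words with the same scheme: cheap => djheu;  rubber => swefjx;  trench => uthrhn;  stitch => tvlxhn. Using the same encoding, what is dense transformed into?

In cheap: c→d is +1, h→j is +2, e→h is +3, a→e is +4 — the shift increases by 1 each position. Letter i (0-indexed) is shifted by i+1, so successive shifts are 1, 2, 3, ….
For dense: d+1=e, e+2=g, n+3=q, s+4=w, e+5=j.

egqwj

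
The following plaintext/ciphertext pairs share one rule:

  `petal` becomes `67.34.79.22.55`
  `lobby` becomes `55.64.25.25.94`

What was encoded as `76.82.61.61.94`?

sunny

p(#16)→67 and e(#5)→34: differences scale by 3, so n = 3·pos + 19. With a=1..z=26, the number is 3·pos + 19.
Reversing it on 76.82.61.61.94: 76→(76−19)÷3=19=s, 82→(82−19)÷3=21=u, 61→(61−19)÷3=14=n, 61→(61−19)÷3=14=n, 94→(94−19)÷3=25=y.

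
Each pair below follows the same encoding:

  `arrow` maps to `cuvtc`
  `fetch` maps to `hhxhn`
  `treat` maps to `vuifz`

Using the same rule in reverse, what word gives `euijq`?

creek

The shift increases by 1 at each position, starting from +2: 2, 3, 4, ….
Undoing it on euijq: e−2=c, u−3=r, i−4=e, j−5=e, q−6=k.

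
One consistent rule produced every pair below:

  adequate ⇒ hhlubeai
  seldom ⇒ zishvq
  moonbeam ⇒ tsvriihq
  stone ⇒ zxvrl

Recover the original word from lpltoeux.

Shifts by position in adequate: pos 0: a→h (+7), pos 1: d→h (+4), pos 2: e→l (+7), pos 3: q→u (+4) — repeating every 2. A repeating key of period 2 is used — shifts +7, +4 over and over.
Undoing it on lpltoeux: l−7=e, p−4=l, l−7=e, t−4=p, o−7=h, e−4=a, u−7=n, x−4=t.

elephant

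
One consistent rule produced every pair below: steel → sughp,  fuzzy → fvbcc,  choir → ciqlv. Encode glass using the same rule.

In steel: s→s is +0, t→u is +1, e→g is +2, e→h is +3 — the shift increases by 1 each position. Letter i (0-indexed) is shifted by i+0, so successive shifts are 0, 1, 2, ….
On glass: g+0=g, l+1=m, a+2=c, s+3=v, s+4=w.

gmcvw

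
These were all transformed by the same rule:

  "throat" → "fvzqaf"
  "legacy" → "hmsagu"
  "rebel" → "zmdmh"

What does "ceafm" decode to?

t(19)→f(5) and h(7)→v(21) fit y≡3x+0 (mod 26); the inverse of 3 mod 26 is 9. Treating letters as 0–25, the rule is x ↦ 3x + 0 (mod 26).
Decoding ceafm: c(2)→9·(2−0)≡18=s; e(4)→9·(4−0)≡10=k; a(0)→9·(0−0)≡0=a; f(5)→9·(5−0)≡19=t; m(12)→9·(12−0)≡4=e (all mod 26).

skate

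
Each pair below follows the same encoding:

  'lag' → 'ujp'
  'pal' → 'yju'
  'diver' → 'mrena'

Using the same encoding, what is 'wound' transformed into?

fxdwm

Every letter moves 9 places later in the alphabet, wrapping around z→a.
For wound: w+9=f, o+9=x, u+9=d, n+9=w, d+9=m.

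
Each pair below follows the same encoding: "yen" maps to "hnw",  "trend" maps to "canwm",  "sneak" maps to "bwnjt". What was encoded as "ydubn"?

Compare letters: y→h is +9, e→n is +9, n→w is +9 — a constant shift. This is a Caesar cipher with shift 9.
Undoing it on ydubn: y−9=p, d−9=u, u−9=l, b−9=s, n−9=e.

pulse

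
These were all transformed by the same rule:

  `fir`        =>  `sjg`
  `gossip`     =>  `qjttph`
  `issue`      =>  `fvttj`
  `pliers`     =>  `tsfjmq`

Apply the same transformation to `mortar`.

The output letters match the input read backwards, each shifted +1: fir reversed is rif. Read the word backwards and shift each letter +1.
For mortar: reverse → ratrom; then shift: r+1=s, a+1=b, t+1=u, r+1=s, o+1=p, m+1=n.

sbuspn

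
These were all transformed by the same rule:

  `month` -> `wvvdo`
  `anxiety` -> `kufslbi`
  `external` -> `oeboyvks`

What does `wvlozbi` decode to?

modesty

Shifts by position in month: pos 0: m→w (+10), pos 1: o→v (+7), pos 2: n→v (+8), pos 3: t→d (+10), pos 4: h→o (+7) — repeating every 3. It's a Vigenère-style cipher with numeric key [10,7,8]: position i shifts by key[i mod 3].
Reversing it on wvlozbi: w−10=m, v−7=o, l−8=d, o−10=e, z−7=s, b−8=t, i−10=y.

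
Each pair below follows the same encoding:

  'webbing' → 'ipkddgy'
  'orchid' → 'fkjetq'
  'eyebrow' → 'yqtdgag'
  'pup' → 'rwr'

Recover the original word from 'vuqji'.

The output letters match the input read backwards, each shifted +2: webbing reversed is gnibbew. Read the word backwards and shift each letter +2.
Reversing it on vuqji: shift back: v−2=t, u−2=s, q−2=o, j−2=h, i−2=g → tsohg; then reverse → ghost.

ghost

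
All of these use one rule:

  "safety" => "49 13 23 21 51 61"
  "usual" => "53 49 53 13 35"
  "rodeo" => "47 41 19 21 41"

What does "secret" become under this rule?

s(#19)→49 and a(#1)→13: differences scale by 2, so n = 2·pos + 11. With a=1..z=26, the number is 2·pos + 11.
Applying it to secret: s=19→49, e=5→21, c=3→17, r=18→47, e=5→21, t=20→51.

49 21 17 47 21 51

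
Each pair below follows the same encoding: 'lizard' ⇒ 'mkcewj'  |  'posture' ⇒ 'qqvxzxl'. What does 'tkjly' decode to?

sight

In lizard: l→m is +1, i→k is +2, z→c is +3, a→e is +4 — the shift increases by 1 each position. The shift increases by 1 at each position, starting from +1: 1, 2, 3, ….
Undoing it on tkjly: t−1=s, k−2=i, j−3=g, l−4=h, y−5=t.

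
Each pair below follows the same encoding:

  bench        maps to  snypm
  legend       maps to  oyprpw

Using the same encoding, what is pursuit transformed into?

etfdcfa

The output letters match the input read backwards, each shifted +11: bench reversed is hcneb. The word is reversed, then every letter is shifted forward by 11.
Applying it to pursuit: reverse → tiusrup; then shift: t+11=e, i+11=t, u+11=f, s+11=d, r+11=c, u+11=f, p+11=a.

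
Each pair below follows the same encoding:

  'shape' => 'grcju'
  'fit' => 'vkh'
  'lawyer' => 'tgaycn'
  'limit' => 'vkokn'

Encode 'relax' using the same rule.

zcngt

The output letters match the input read backwards, each shifted +2: shape reversed is epahs. Two steps: reverse the string, then apply a Caesar shift of +2.
For relax: reverse → xaler; then shift: x+2=z, a+2=c, l+2=n, e+2=g, r+2=t.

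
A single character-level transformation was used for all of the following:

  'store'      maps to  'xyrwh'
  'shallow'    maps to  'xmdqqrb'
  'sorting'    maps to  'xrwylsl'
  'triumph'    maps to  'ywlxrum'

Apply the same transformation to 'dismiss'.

ilxrlxx

The rule splits by letter class: vowels +3, consonants +5.
On dismiss: d(cons)+5=i, i(vowel)+3=l, s(cons)+5=x, m(cons)+5=r, i(vowel)+3=l, s(cons)+5=x, s(cons)+5=x.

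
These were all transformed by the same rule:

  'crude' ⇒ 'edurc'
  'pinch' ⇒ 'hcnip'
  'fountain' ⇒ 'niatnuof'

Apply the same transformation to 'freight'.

The output letters match the input read backwards: crude reversed is edurc. It's just the letters in reverse order.
On freight: reverse → thgierf.

thgierf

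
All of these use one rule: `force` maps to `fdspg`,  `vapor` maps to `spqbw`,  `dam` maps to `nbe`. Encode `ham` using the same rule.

nbi

Two steps: reverse the string, then apply a Caesar shift of +1.
Applying it to ham: reverse → mah; then shift: m+1=n, a+1=b, h+1=i.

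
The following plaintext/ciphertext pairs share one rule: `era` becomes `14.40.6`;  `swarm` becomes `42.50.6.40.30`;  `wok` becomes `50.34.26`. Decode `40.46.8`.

rub

e(#5)→14 and r(#18)→40: differences scale by 2, so n = 2·pos + 4. The formula is n = 2×(alphabet index, a=1) + 4.
Decoding 40.46.8: 40→(40−4)÷2=18=r, 46→(46−4)÷2=21=u, 8→(8−4)÷2=2=b.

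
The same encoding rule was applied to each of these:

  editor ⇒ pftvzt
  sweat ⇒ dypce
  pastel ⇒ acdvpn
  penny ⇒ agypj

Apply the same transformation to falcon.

The shifts repeat in a cycle of length 2: positions 0,1,… shift by +11, +2, then the pattern repeats.
On falcon: f+11=q, a+2=c, l+11=w, c+2=e, o+11=z, n+2=p.

qcwezp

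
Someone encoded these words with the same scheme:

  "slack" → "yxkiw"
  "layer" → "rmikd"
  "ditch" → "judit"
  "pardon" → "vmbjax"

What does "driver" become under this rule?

A repeating key of period 3 is used — shifts +6, +12, +10 over and over.
For driver: d+6=j, r+12=d, i+10=s, v+6=b, e+12=q, r+10=b.

jdsbqb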